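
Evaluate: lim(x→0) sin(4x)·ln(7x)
This is a 0·∞ indeterminate form.

Rewrite 0·∞ as a quotient (0/0 or ∞/∞ form), then apply L'Hôpital's rule:
  lim(x→0) sin(4x)·ln(7x) = 0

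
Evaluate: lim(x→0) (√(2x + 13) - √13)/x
This is a standard limit.

Factor or rationalize the expression:
  lim(x→0) (√(2x + 13) - √13)/x = sqrt(13)/13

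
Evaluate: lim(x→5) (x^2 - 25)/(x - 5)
This is a standard limit.

Factor or rationalize the expression:
  lim(x→5) (x^2 - 25)/(x - 5) = 10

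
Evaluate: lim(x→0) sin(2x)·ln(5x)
This is a 0·∞ indeterminate form.

Rewrite 0·∞ as a quotient (0/0 or ∞/∞ form), then apply L'Hôpital's rule:
  lim(x→0) sin(2x)·ln(5x) = 0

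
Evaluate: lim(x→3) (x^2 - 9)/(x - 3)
This is a standard limit.

Factor or rationalize the expression:
  lim(x→3) (x^2 - 9)/(x - 3) = 6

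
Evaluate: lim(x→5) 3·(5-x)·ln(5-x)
This is a 0·∞ indeterminate form.

Rewrite 0·∞ as a quotient (0/0 or ∞/∞ form), then apply L'Hôpital's rule:
  lim(x→5) 3·(5-x)·ln(5-x) = 0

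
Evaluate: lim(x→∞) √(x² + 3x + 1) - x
This is an ∞-∞ indeterminate form.

Combine fractions or rationalize to convert ∞-∞ to 0/0 form:
  lim(x→∞) √(x² + 3x + 1) - x = 3/2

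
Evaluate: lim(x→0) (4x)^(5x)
This is an exponential indeterminate form.

For exponential indeterminate forms, take the natural log:
  Let L = lim(x→0) (4x)^(5x)
  Then ln(L) = lim(x→0) [exponent × ln(base)]
  Evaluate using L'Hôpital or standard limits, then exponentiate.
  L = 1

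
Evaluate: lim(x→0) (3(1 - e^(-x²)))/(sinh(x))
This is a 0/0 indeterminate form.

Apply L'Hôpital's rule: differentiate numerator and denominator separately.
  f(x) = 3 - 3·e^(-x^2)   ⇒   f'(x) = 6·x·e^(-x^2)
  g(x) = sinh(x)   ⇒   g'(x) = cosh(x)
  lim(x→0) f'(x)/g'(x) = lim(x→0) (6·x·e^(-x^2))/(cosh(x))
  = 0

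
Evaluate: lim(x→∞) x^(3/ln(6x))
This is an exponential indeterminate form.

For exponential indeterminate forms, take the natural log:
  Let L = lim(x→∞) x^(3/ln(6x))
  Then ln(L) = lim(x→∞) [exponent × ln(base)]
  Evaluate using L'Hôpital or standard limits, then exponentiate.
  L = e^(3)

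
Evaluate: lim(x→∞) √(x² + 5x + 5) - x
This is an ∞-∞ indeterminate form.

Combine fractions or rationalize to convert ∞-∞ to 0/0 form:
  lim(x→∞) √(x² + 5x + 5) - x = 5/2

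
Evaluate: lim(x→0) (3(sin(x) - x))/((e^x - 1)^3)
This is a 0/0 indeterminate form.

Apply L'Hôpital's rule: differentiate numerator and denominator separately.
  f(x) = -3·x + 3·sin(x)   ⇒   f'(x) = 3·cos(x) - 3
  g(x) = (e^(x) - 1)^3   ⇒   g'(x) = 3·(e^(x) - 1)^2·e^(x)
  lim(x→0) f'(x)/g'(x) = lim(x→0) (3·cos(x) - 3)/(3·(e^(x) - 1)^2·e^(x))
  = -1/2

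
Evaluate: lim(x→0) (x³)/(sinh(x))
This is a 0/0 indeterminate form.

Apply L'Hôpital's rule: differentiate numerator and denominator separately.
  f(x) = x^3   ⇒   f'(x) = 3·x^2
  g(x) = sinh(x)   ⇒   g'(x) = cosh(x)
  lim(x→0) f'(x)/g'(x) = lim(x→0) (3·x^2)/(cosh(x))
  = 0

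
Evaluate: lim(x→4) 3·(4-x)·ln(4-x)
This is a 0·∞ indeterminate form.

Rewrite 0·∞ as a quotient (0/0 or ∞/∞ form), then apply L'Hôpital's rule:
  lim(x→4) 3·(4-x)·ln(4-x) = 0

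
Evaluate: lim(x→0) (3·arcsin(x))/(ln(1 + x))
This is a 0/0 indeterminate form.

Apply L'Hôpital's rule: differentiate numerator and denominator separately.
  f(x) = 3·asin(x)   ⇒   f'(x) = 3/sqrt(1 - x^2)
  g(x) = ln(x + 1)   ⇒   g'(x) = 1/(x + 1)
  lim(x→0) f'(x)/g'(x) = lim(x→0) (3/sqrt(1 - x^2))/(1/(x + 1))
  = 3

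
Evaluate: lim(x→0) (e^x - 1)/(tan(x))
This is a 0/0 indeterminate form.

Apply L'Hôpital's rule: differentiate numerator and denominator separately.
  f(x) = e^(x) - 1   ⇒   f'(x) = e^(x)
  g(x) = tan(x)   ⇒   g'(x) = tan(x)^2 + 1
  lim(x→0) f'(x)/g'(x) = lim(x→0) (e^(x))/(tan(x)^2 + 1)
  = 1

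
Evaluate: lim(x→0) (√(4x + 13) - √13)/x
This is a standard limit.

Factor or rationalize the expression:
  lim(x→0) (√(4x + 13) - √13)/x = 2·sqrt(13)/13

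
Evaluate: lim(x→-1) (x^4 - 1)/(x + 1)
This is a standard limit.

Factor or rationalize the expression:
  lim(x→-1) (x^4 - 1)/(x + 1) = -4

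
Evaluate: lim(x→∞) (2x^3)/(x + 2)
This is an ∞/∞ indeterminate form.

Apply L'Hôpital's rule: differentiate numerator and denominator separately.
  f(x) = 2·x^3   ⇒   f'(x) = 6·x^2
  g(x) = x + 2   ⇒   g'(x) = 1
  lim(x→∞) f'(x)/g'(x) = lim(x→∞) (6·x^2)/(1)
  = ∞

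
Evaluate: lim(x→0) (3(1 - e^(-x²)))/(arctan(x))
This is a 0/0 indeterminate form.

Apply L'Hôpital's rule: differentiate numerator and denominator separately.
  f(x) = 3 - 3·e^(-x^2)   ⇒   f'(x) = 6·x·e^(-x^2)
  g(x) = atan(x)   ⇒   g'(x) = 1/(x^2 + 1)
  lim(x→0) f'(x)/g'(x) = lim(x→0) (6·x·e^(-x^2))/(1/(x^2 + 1))
  = 0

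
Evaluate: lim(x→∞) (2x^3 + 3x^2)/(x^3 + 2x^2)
This is an ∞/∞ indeterminate form.

Apply L'Hôpital's rule: differentiate numerator and denominator separately.
  f(x) = 2·x^3 + 3·x^2   ⇒   f'(x) = 6·x^2 + 6·x
  g(x) = x^3 + 2·x^2   ⇒   g'(x) = 3·x^2 + 4·x
  lim(x→∞) f'(x)/g'(x) = lim(x→∞) (6·x^2 + 6·x)/(3·x^2 + 4·x)
  = 2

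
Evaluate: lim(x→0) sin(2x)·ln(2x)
This is a 0·∞ indeterminate form.

Rewrite 0·∞ as a quotient (0/0 or ∞/∞ form), then apply L'Hôpital's rule:
  lim(x→0) sin(2x)·ln(2x) = 0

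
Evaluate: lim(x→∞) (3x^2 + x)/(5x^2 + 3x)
This is an ∞/∞ indeterminate form.

Apply L'Hôpital's rule: differentiate numerator and denominator separately.
  f(x) = 3·x^2 + x   ⇒   f'(x) = 6·x + 1
  g(x) = 5·x^2 + 3·x   ⇒   g'(x) = 10·x + 3
  lim(x→∞) f'(x)/g'(x) = lim(x→∞) (6·x + 1)/(10·x + 3)
  = 3/5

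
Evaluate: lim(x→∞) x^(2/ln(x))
This is an exponential indeterminate form.

For exponential indeterminate forms, take the natural log:
  Let L = lim(x→∞) x^(2/ln(x))
  Then ln(L) = lim(x→∞) [exponent × ln(base)]
  Evaluate using L'Hôpital or standard limits, then exponentiate.
  L = e²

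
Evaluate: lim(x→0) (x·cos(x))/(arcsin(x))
This is a 0/0 indeterminate form.

Apply L'Hôpital's rule: differentiate numerator and denominator separately.
  f(x) = x·cos(x)   ⇒   f'(x) = -x·sin(x) + cos(x)
  g(x) = asin(x)   ⇒   g'(x) = 1/sqrt(1 - x^2)
  lim(x→0) f'(x)/g'(x) = lim(x→0) (-x·sin(x) + cos(x))/(1/sqrt(1 - x^2))
  = 1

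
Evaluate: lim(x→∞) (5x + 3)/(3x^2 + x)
This is an ∞/∞ indeterminate form.

Apply L'Hôpital's rule: differentiate numerator and denominator separately.
  f(x) = 5·x + 3   ⇒   f'(x) = 5
  g(x) = 3·x^2 + x   ⇒   g'(x) = 6·x + 1
  lim(x→∞) f'(x)/g'(x) = lim(x→∞) (5)/(6·x + 1)
  = 0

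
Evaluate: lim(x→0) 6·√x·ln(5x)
This is a 0·∞ indeterminate form.

Rewrite 0·∞ as a quotient (0/0 or ∞/∞ form), then apply L'Hôpital's rule:
  lim(x→0) 6·√x·ln(5x) = 0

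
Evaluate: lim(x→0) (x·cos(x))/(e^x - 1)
This is a 0/0 indeterminate form.

Apply L'Hôpital's rule: differentiate numerator and denominator separately.
  f(x) = x·cos(x)   ⇒   f'(x) = -x·sin(x) + cos(x)
  g(x) = e^(x) - 1   ⇒   g'(x) = e^(x)
  lim(x→0) f'(x)/g'(x) = lim(x→0) (-x·sin(x) + cos(x))/(e^(x))
  = 1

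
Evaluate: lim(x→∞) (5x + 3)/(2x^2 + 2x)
This is an ∞/∞ indeterminate form.

Apply L'Hôpital's rule: differentiate numerator and denominator separately.
  f(x) = 5·x + 3   ⇒   f'(x) = 5
  g(x) = 2·x^2 + 2·x   ⇒   g'(x) = 4·x + 2
  lim(x→∞) f'(x)/g'(x) = lim(x→∞) (5)/(4·x + 2)
  = 0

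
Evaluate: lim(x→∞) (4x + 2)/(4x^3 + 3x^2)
This is an ∞/∞ indeterminate form.

Apply L'Hôpital's rule: differentiate numerator and denominator separately.
  f(x) = 4·x + 2   ⇒   f'(x) = 4
  g(x) = 4·x^3 + 3·x^2   ⇒   g'(x) = 12·x^2 + 6·x
  lim(x→∞) f'(x)/g'(x) = lim(x→∞) (4)/(12·x^2 + 6·x)
  = 0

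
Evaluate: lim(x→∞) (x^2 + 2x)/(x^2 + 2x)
This is an ∞/∞ indeterminate form.

Apply L'Hôpital's rule: differentiate numerator and denominator separately.
  f(x) = x^2 + 2·x   ⇒   f'(x) = 2·x + 2
  g(x) = x^2 + 2·x   ⇒   g'(x) = 2·x + 2
  lim(x→∞) f'(x)/g'(x) = lim(x→∞) (2·x + 2)/(2·x + 2)
  = 1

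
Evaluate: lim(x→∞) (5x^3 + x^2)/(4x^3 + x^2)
This is an ∞/∞ indeterminate form.

Apply L'Hôpital's rule: differentiate numerator and denominator separately.
  f(x) = 5·x^3 + x^2   ⇒   f'(x) = 15·x^2 + 2·x
  g(x) = 4·x^3 + x^2   ⇒   g'(x) = 12·x^2 + 2·x
  lim(x→∞) f'(x)/g'(x) = lim(x→∞) (15·x^2 + 2·x)/(12·x^2 + 2·x)
  = 5/4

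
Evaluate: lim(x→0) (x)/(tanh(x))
This is a 0/0 indeterminate form.

Apply L'Hôpital's rule: differentiate numerator and denominator separately.
  f(x) = x   ⇒   f'(x) = 1
  g(x) = tanh(x)   ⇒   g'(x) = 1 - tanh(x)^2
  lim(x→0) f'(x)/g'(x) = lim(x→0) (1)/(1 - tanh(x)^2)
  = 1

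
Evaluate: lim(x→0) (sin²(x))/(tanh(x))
This is a 0/0 indeterminate form.

Apply L'Hôpital's rule: differentiate numerator and denominator separately.
  f(x) = sin(x)^2   ⇒   f'(x) = 2·sin(x)·cos(x)
  g(x) = tanh(x)   ⇒   g'(x) = 1 - tanh(x)^2
  lim(x→0) f'(x)/g'(x) = lim(x→0) (2·sin(x)·cos(x))/(1 - tanh(x)^2)
  = 0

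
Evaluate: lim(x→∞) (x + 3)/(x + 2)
This is an ∞/∞ indeterminate form.

Apply L'Hôpital's rule: differentiate numerator and denominator separately.
  f(x) = x + 3   ⇒   f'(x) = 1
  g(x) = x + 2   ⇒   g'(x) = 1
  lim(x→∞) f'(x)/g'(x) = lim(x→∞) (1)/(1)
  = 1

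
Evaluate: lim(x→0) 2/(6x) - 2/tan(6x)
This is an ∞-∞ indeterminate form.

Combine fractions or rationalize to convert ∞-∞ to 0/0 form:
  lim(x→0) 2/(6x) - 2/tan(6x) = 0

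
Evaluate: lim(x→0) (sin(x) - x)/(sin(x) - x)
This is a 0/0 indeterminate form.

Apply L'Hôpital's rule: differentiate numerator and denominator separately.
  f(x) = -x + sin(x)   ⇒   f'(x) = cos(x) - 1
  g(x) = -x + sin(x)   ⇒   g'(x) = cos(x) - 1
  lim(x→0) f'(x)/g'(x) = lim(x→0) (cos(x) - 1)/(cos(x) - 1)
  = 1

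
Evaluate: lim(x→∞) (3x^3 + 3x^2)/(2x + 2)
This is an ∞/∞ indeterminate form.

Apply L'Hôpital's rule: differentiate numerator and denominator separately.
  f(x) = 3·x^3 + 3·x^2   ⇒   f'(x) = 9·x^2 + 6·x
  g(x) = 2·x + 2   ⇒   g'(x) = 2
  lim(x→∞) f'(x)/g'(x) = lim(x→∞) (9·x^2 + 6·x)/(2)
  = ∞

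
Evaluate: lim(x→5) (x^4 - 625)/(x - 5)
This is a standard limit.

Factor or rationalize the expression:
  lim(x→5) (x^4 - 625)/(x - 5) = 500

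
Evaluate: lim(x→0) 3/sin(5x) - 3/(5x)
This is an ∞-∞ indeterminate form.

Combine fractions or rationalize to convert ∞-∞ to 0/0 form:
  lim(x→0) 3/sin(5x) - 3/(5x) = 0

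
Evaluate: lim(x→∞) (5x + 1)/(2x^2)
This is an ∞/∞ indeterminate form.

Apply L'Hôpital's rule: differentiate numerator and denominator separately.
  f(x) = 5·x + 1   ⇒   f'(x) = 5
  g(x) = 2·x^2   ⇒   g'(x) = 4·x
  lim(x→∞) f'(x)/g'(x) = lim(x→∞) (5)/(4·x)
  = 0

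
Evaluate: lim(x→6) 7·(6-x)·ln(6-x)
This is a 0·∞ indeterminate form.

Rewrite 0·∞ as a quotient (0/0 or ∞/∞ form), then apply L'Hôpital's rule:
  lim(x→6) 7·(6-x)·ln(6-x) = 0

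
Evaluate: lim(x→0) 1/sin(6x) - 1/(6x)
This is an ∞-∞ indeterminate form.

Combine fractions or rationalize to convert ∞-∞ to 0/0 form:
  lim(x→0) 1/sin(6x) - 1/(6x) = 0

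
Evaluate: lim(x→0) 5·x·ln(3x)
This is a 0·∞ indeterminate form.

Rewrite 0·∞ as a quotient (0/0 or ∞/∞ form), then apply L'Hôpital's rule:
  lim(x→0) 5·x·ln(3x) = 0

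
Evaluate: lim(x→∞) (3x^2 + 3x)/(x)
This is an ∞/∞ indeterminate form.

Apply L'Hôpital's rule: differentiate numerator and denominator separately.
  f(x) = 3·x^2 + 3·x   ⇒   f'(x) = 6·x + 3
  g(x) = x   ⇒   g'(x) = 1
  lim(x→∞) f'(x)/g'(x) = lim(x→∞) (6·x + 3)/(1)
  = ∞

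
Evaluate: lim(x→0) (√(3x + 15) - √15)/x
This is a standard limit.

Factor or rationalize the expression:
  lim(x→0) (√(3x + 15) - √15)/x = sqrt(15)/10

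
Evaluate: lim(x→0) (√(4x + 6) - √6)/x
This is a standard limit.

Factor or rationalize the expression:
  lim(x→0) (√(4x + 6) - √6)/x = sqrt(6)/3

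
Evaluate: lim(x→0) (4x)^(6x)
This is an exponential indeterminate form.

For exponential indeterminate forms, take the natural log:
  Let L = lim(x→0) (4x)^(6x)
  Then ln(L) = lim(x→0) [exponent × ln(base)]
  Evaluate using L'Hôpital or standard limits, then exponentiate.
  L = 1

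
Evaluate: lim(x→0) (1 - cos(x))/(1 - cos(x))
This is a 0/0 indeterminate form.

Apply L'Hôpital's rule: differentiate numerator and denominator separately.
  f(x) = 1 - cos(x)   ⇒   f'(x) = sin(x)
  g(x) = 1 - cos(x)   ⇒   g'(x) = sin(x)
  lim(x→0) f'(x)/g'(x) = lim(x→0) (sin(x))/(sin(x))
  = 1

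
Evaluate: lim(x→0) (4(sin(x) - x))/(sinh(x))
This is a 0/0 indeterminate form.

Apply L'Hôpital's rule: differentiate numerator and denominator separately.
  f(x) = -4·x + 4·sin(x)   ⇒   f'(x) = 4·cos(x) - 4
  g(x) = sinh(x)   ⇒   g'(x) = cosh(x)
  lim(x→0) f'(x)/g'(x) = lim(x→0) (4·cos(x) - 4)/(cosh(x))
  = 0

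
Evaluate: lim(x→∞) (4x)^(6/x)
This is an exponential indeterminate form.

For exponential indeterminate forms, take the natural log:
  Let L = lim(x→∞) (4x)^(6/x)
  Then ln(L) = lim(x→∞) [exponent × ln(base)]
  Evaluate using L'Hôpital or standard limits, then exponentiate.
  L = 1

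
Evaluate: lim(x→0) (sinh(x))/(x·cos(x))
This is a 0/0 indeterminate form.

Apply L'Hôpital's rule: differentiate numerator and denominator separately.
  f(x) = sinh(x)   ⇒   f'(x) = cosh(x)
  g(x) = x·cos(x)   ⇒   g'(x) = -x·sin(x) + cos(x)
  lim(x→0) f'(x)/g'(x) = lim(x→0) (cosh(x))/(-x·sin(x) + cos(x))
  = 1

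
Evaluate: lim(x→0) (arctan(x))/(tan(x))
This is a 0/0 indeterminate form.

Apply L'Hôpital's rule: differentiate numerator and denominator separately.
  f(x) = atan(x)   ⇒   f'(x) = 1/(x^2 + 1)
  g(x) = tan(x)   ⇒   g'(x) = tan(x)^2 + 1
  lim(x→0) f'(x)/g'(x) = lim(x→0) (1/(x^2 + 1))/(tan(x)^2 + 1)
  = 1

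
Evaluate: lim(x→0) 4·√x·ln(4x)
This is a 0·∞ indeterminate form.

Rewrite 0·∞ as a quotient (0/0 or ∞/∞ form), then apply L'Hôpital's rule:
  lim(x→0) 4·√x·ln(4x) = 0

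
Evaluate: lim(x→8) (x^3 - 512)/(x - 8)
This is a standard limit.

Factor or rationalize the expression:
  lim(x→8) (x^3 - 512)/(x - 8) = 192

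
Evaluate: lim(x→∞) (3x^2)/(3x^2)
This is an ∞/∞ indeterminate form.

Apply L'Hôpital's rule: differentiate numerator and denominator separately.
  f(x) = 3·x^2   ⇒   f'(x) = 6·x
  g(x) = 3·x^2   ⇒   g'(x) = 6·x
  lim(x→∞) f'(x)/g'(x) = lim(x→∞) (6·x)/(6·x)
  = 1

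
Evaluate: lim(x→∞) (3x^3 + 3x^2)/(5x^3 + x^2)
This is an ∞/∞ indeterminate form.

Apply L'Hôpital's rule: differentiate numerator and denominator separately.
  f(x) = 3·x^3 + 3·x^2   ⇒   f'(x) = 9·x^2 + 6·x
  g(x) = 5·x^3 + x^2   ⇒   g'(x) = 15·x^2 + 2·x
  lim(x→∞) f'(x)/g'(x) = lim(x→∞) (9·x^2 + 6·x)/(15·x^2 + 2·x)
  = 3/5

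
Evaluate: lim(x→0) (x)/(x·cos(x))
This is a 0/0 indeterminate form.

Apply L'Hôpital's rule: differentiate numerator and denominator separately.
  f(x) = x   ⇒   f'(x) = 1
  g(x) = x·cos(x)   ⇒   g'(x) = -x·sin(x) + cos(x)
  lim(x→0) f'(x)/g'(x) = lim(x→0) (1)/(-x·sin(x) + cos(x))
  = 1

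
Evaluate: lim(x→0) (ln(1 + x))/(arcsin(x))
This is a 0/0 indeterminate form.

Apply L'Hôpital's rule: differentiate numerator and denominator separately.
  f(x) = ln(x + 1)   ⇒   f'(x) = 1/(x + 1)
  g(x) = asin(x)   ⇒   g'(x) = 1/sqrt(1 - x^2)
  lim(x→0) f'(x)/g'(x) = lim(x→0) (1/(x + 1))/(1/sqrt(1 - x^2))
  = 1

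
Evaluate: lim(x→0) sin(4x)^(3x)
This is an exponential indeterminate form.

For exponential indeterminate forms, take the natural log:
  Let L = lim(x→0) sin(4x)^(3x)
  Then ln(L) = lim(x→0) [exponent × ln(base)]
  Evaluate using L'Hôpital or standard limits, then exponentiate.
  L = 1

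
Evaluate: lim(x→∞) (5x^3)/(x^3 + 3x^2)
This is an ∞/∞ indeterminate form.

Apply L'Hôpital's rule: differentiate numerator and denominator separately.
  f(x) = 5·x^3   ⇒   f'(x) = 15·x^2
  g(x) = x^3 + 3·x^2   ⇒   g'(x) = 3·x^2 + 6·x
  lim(x→∞) f'(x)/g'(x) = lim(x→∞) (15·x^2)/(3·x^2 + 6·x)
  = 5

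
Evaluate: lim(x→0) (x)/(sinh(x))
This is a 0/0 indeterminate form.

Apply L'Hôpital's rule: differentiate numerator and denominator separately.
  f(x) = x   ⇒   f'(x) = 1
  g(x) = sinh(x)   ⇒   g'(x) = cosh(x)
  lim(x→0) f'(x)/g'(x) = lim(x→0) (1)/(cosh(x))
  = 1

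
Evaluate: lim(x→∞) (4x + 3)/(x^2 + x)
This is an ∞/∞ indeterminate form.

Apply L'Hôpital's rule: differentiate numerator and denominator separately.
  f(x) = 4·x + 3   ⇒   f'(x) = 4
  g(x) = x^2 + x   ⇒   g'(x) = 2·x + 1
  lim(x→∞) f'(x)/g'(x) = lim(x→∞) (4)/(2·x + 1)
  = 0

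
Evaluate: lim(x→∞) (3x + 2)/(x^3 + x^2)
This is an ∞/∞ indeterminate form.

Apply L'Hôpital's rule: differentiate numerator and denominator separately.
  f(x) = 3·x + 2   ⇒   f'(x) = 3
  g(x) = x^3 + x^2   ⇒   g'(x) = 3·x^2 + 2·x
  lim(x→∞) f'(x)/g'(x) = lim(x→∞) (3)/(3·x^2 + 2·x)
  = 0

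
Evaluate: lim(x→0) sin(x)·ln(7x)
This is a 0·∞ indeterminate form.

Rewrite 0·∞ as a quotient (0/0 or ∞/∞ form), then apply L'Hôpital's rule:
  lim(x→0) sin(x)·ln(7x) = 0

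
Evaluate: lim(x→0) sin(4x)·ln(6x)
This is a 0·∞ indeterminate form.

Rewrite 0·∞ as a quotient (0/0 or ∞/∞ form), then apply L'Hôpital's rule:
  lim(x→0) sin(4x)·ln(6x) = 0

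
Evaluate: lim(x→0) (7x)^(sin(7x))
This is an exponential indeterminate form.

For exponential indeterminate forms, take the natural log:
  Let L = lim(x→0) (7x)^(sin(7x))
  Then ln(L) = lim(x→0) [exponent × ln(base)]
  Evaluate using L'Hôpital or standard limits, then exponentiate.
  L = 1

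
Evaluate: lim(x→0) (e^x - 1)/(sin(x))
This is a 0/0 indeterminate form.

Apply L'Hôpital's rule: differentiate numerator and denominator separately.
  f(x) = e^(x) - 1   ⇒   f'(x) = e^(x)
  g(x) = sin(x)   ⇒   g'(x) = cos(x)
  lim(x→0) f'(x)/g'(x) = lim(x→0) (e^(x))/(cos(x))
  = 1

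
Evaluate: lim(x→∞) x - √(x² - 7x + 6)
This is an ∞-∞ indeterminate form.

Combine fractions or rationalize to convert ∞-∞ to 0/0 form:
  lim(x→∞) x - √(x² - 7x + 6) = 7/2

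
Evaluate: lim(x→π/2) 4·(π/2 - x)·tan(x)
This is a 0·∞ indeterminate form.

Rewrite 0·∞ as a quotient (0/0 or ∞/∞ form), then apply L'Hôpital's rule:
  lim(x→π/2) 4·(π/2 - x)·tan(x) = 4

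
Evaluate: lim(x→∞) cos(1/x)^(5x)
This is an exponential indeterminate form.

For exponential indeterminate forms, take the natural log:
  Let L = lim(x→∞) cos(1/x)^(5x)
  Then ln(L) = lim(x→∞) [exponent × ln(base)]
  Evaluate using L'Hôpital or standard limits, then exponentiate.
  L = 1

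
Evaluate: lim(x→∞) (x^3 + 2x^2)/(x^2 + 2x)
This is an ∞/∞ indeterminate form.

Apply L'Hôpital's rule: differentiate numerator and denominator separately.
  f(x) = x^3 + 2·x^2   ⇒   f'(x) = 3·x^2 + 4·x
  g(x) = x^2 + 2·x   ⇒   g'(x) = 2·x + 2
  lim(x→∞) f'(x)/g'(x) = lim(x→∞) (3·x^2 + 4·x)/(2·x + 2)
  = ∞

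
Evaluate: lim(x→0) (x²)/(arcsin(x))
This is a 0/0 indeterminate form.

Apply L'Hôpital's rule: differentiate numerator and denominator separately.
  f(x) = x^2   ⇒   f'(x) = 2·x
  g(x) = asin(x)   ⇒   g'(x) = 1/sqrt(1 - x^2)
  lim(x→0) f'(x)/g'(x) = lim(x→0) (2·x)/(1/sqrt(1 - x^2))
  = 0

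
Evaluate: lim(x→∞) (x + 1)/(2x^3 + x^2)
This is an ∞/∞ indeterminate form.

Apply L'Hôpital's rule: differentiate numerator and denominator separately.
  f(x) = x + 1   ⇒   f'(x) = 1
  g(x) = 2·x^3 + x^2   ⇒   g'(x) = 6·x^2 + 2·x
  lim(x→∞) f'(x)/g'(x) = lim(x→∞) (1)/(6·x^2 + 2·x)
  = 0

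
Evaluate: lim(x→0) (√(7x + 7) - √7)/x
This is a standard limit.

Factor or rationalize the expression:
  lim(x→0) (√(7x + 7) - √7)/x = sqrt(7)/2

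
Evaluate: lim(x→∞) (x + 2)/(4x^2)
This is an ∞/∞ indeterminate form.

Apply L'Hôpital's rule: differentiate numerator and denominator separately.
  f(x) = x + 2   ⇒   f'(x) = 1
  g(x) = 4·x^2   ⇒   g'(x) = 8·x
  lim(x→∞) f'(x)/g'(x) = lim(x→∞) (1)/(8·x)
  = 0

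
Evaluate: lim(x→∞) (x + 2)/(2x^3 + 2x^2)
This is an ∞/∞ indeterminate form.

Apply L'Hôpital's rule: differentiate numerator and denominator separately.
  f(x) = x + 2   ⇒   f'(x) = 1
  g(x) = 2·x^3 + 2·x^2   ⇒   g'(x) = 6·x^2 + 4·x
  lim(x→∞) f'(x)/g'(x) = lim(x→∞) (1)/(6·x^2 + 4·x)
  = 0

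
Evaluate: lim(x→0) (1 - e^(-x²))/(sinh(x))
This is a 0/0 indeterminate form.

Apply L'Hôpital's rule: differentiate numerator and denominator separately.
  f(x) = 1 - e^(-x^2)   ⇒   f'(x) = 2·x·e^(-x^2)
  g(x) = sinh(x)   ⇒   g'(x) = cosh(x)
  lim(x→0) f'(x)/g'(x) = lim(x→0) (2·x·e^(-x^2))/(cosh(x))
  = 0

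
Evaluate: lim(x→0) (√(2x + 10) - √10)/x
This is a standard limit.

Factor or rationalize the expression:
  lim(x→0) (√(2x + 10) - √10)/x = sqrt(10)/10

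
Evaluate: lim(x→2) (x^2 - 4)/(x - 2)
This is a standard limit.

Factor or rationalize the expression:
  lim(x→2) (x^2 - 4)/(x - 2) = 4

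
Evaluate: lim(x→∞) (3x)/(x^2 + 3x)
This is an ∞/∞ indeterminate form.

Apply L'Hôpital's rule: differentiate numerator and denominator separately.
  f(x) = 3·x   ⇒   f'(x) = 3
  g(x) = x^2 + 3·x   ⇒   g'(x) = 2·x + 3
  lim(x→∞) f'(x)/g'(x) = lim(x→∞) (3)/(2·x + 3)
  = 0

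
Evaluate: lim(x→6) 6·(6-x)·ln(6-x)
This is a 0·∞ indeterminate form.

Rewrite 0·∞ as a quotient (0/0 or ∞/∞ form), then apply L'Hôpital's rule:
  lim(x→6) 6·(6-x)·ln(6-x) = 0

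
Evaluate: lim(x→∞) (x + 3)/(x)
This is an ∞/∞ indeterminate form.

Apply L'Hôpital's rule: differentiate numerator and denominator separately.
  f(x) = x + 3   ⇒   f'(x) = 1
  g(x) = x   ⇒   g'(x) = 1
  lim(x→∞) f'(x)/g'(x) = lim(x→∞) (1)/(1)
  = 1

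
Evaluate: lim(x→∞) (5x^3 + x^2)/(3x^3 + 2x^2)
This is an ∞/∞ indeterminate form.

Apply L'Hôpital's rule: differentiate numerator and denominator separately.
  f(x) = 5·x^3 + x^2   ⇒   f'(x) = 15·x^2 + 2·x
  g(x) = 3·x^3 + 2·x^2   ⇒   g'(x) = 9·x^2 + 4·x
  lim(x→∞) f'(x)/g'(x) = lim(x→∞) (15·x^2 + 2·x)/(9·x^2 + 4·x)
  = 5/3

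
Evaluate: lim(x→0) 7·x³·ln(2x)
This is a 0·∞ indeterminate form.

Rewrite 0·∞ as a quotient (0/0 or ∞/∞ form), then apply L'Hôpital's rule:
  lim(x→0) 7·x³·ln(2x) = 0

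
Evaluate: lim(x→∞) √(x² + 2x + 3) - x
This is an ∞-∞ indeterminate form.

Combine fractions or rationalize to convert ∞-∞ to 0/0 form:
  lim(x→∞) √(x² + 2x + 3) - x = 1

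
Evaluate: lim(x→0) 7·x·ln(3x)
This is a 0·∞ indeterminate form.

Rewrite 0·∞ as a quotient (0/0 or ∞/∞ form), then apply L'Hôpital's rule:
  lim(x→0) 7·x·ln(3x) = 0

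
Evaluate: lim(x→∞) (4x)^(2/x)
This is an exponential indeterminate form.

For exponential indeterminate forms, take the natural log:
  Let L = lim(x→∞) (4x)^(2/x)
  Then ln(L) = lim(x→∞) [exponent × ln(base)]
  Evaluate using L'Hôpital or standard limits, then exponentiate.
  L = 1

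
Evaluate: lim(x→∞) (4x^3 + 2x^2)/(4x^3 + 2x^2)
This is an ∞/∞ indeterminate form.

Apply L'Hôpital's rule: differentiate numerator and denominator separately.
  f(x) = 4·x^3 + 2·x^2   ⇒   f'(x) = 12·x^2 + 4·x
  g(x) = 4·x^3 + 2·x^2   ⇒   g'(x) = 12·x^2 + 4·x
  lim(x→∞) f'(x)/g'(x) = lim(x→∞) (12·x^2 + 4·x)/(12·x^2 + 4·x)
  = 1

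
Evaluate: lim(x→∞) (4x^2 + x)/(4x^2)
This is an ∞/∞ indeterminate form.

Apply L'Hôpital's rule: differentiate numerator and denominator separately.
  f(x) = 4·x^2 + x   ⇒   f'(x) = 8·x + 1
  g(x) = 4·x^2   ⇒   g'(x) = 8·x
  lim(x→∞) f'(x)/g'(x) = lim(x→∞) (8·x + 1)/(8·x)
  = 1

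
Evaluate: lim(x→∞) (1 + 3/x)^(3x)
This is an exponential indeterminate form.

For exponential indeterminate forms, take the natural log:
  Let L = lim(x→∞) (1 + 3/x)^(3x)
  Then ln(L) = lim(x→∞) [exponent × ln(base)]
  Evaluate using L'Hôpital or standard limits, then exponentiate.
  L = e^(9)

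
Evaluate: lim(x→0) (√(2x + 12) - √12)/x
This is a standard limit.

Factor or rationalize the expression:
  lim(x→0) (√(2x + 12) - √12)/x = sqrt(3)/6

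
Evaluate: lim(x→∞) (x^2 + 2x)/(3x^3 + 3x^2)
This is an ∞/∞ indeterminate form.

Apply L'Hôpital's rule: differentiate numerator and denominator separately.
  f(x) = x^2 + 2·x   ⇒   f'(x) = 2·x + 2
  g(x) = 3·x^3 + 3·x^2   ⇒   g'(x) = 9·x^2 + 6·x
  lim(x→∞) f'(x)/g'(x) = lim(x→∞) (2·x + 2)/(9·x^2 + 6·x)
  = 0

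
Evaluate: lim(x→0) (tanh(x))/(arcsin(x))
This is a 0/0 indeterminate form.

Apply L'Hôpital's rule: differentiate numerator and denominator separately.
  f(x) = tanh(x)   ⇒   f'(x) = 1 - tanh(x)^2
  g(x) = asin(x)   ⇒   g'(x) = 1/sqrt(1 - x^2)
  lim(x→0) f'(x)/g'(x) = lim(x→0) (1 - tanh(x)^2)/(1/sqrt(1 - x^2))
  = 1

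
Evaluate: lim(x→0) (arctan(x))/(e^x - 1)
This is a 0/0 indeterminate form.

Apply L'Hôpital's rule: differentiate numerator and denominator separately.
  f(x) = atan(x)   ⇒   f'(x) = 1/(x^2 + 1)
  g(x) = e^(x) - 1   ⇒   g'(x) = e^(x)
  lim(x→0) f'(x)/g'(x) = lim(x→0) (1/(x^2 + 1))/(e^(x))
  = 1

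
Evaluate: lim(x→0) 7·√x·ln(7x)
This is a 0·∞ indeterminate form.

Rewrite 0·∞ as a quotient (0/0 or ∞/∞ form), then apply L'Hôpital's rule:
  lim(x→0) 7·√x·ln(7x) = 0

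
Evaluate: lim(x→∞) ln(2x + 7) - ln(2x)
This is an ∞-∞ indeterminate form.

Combine fractions or rationalize to convert ∞-∞ to 0/0 form:
  lim(x→∞) ln(2x + 7) - ln(2x) = 0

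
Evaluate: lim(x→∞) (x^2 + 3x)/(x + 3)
This is an ∞/∞ indeterminate form.

Apply L'Hôpital's rule: differentiate numerator and denominator separately.
  f(x) = x^2 + 3·x   ⇒   f'(x) = 2·x + 3
  g(x) = x + 3   ⇒   g'(x) = 1
  lim(x→∞) f'(x)/g'(x) = lim(x→∞) (2·x + 3)/(1)
  = ∞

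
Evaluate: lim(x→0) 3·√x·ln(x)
This is a 0·∞ indeterminate form.

Rewrite 0·∞ as a quotient (0/0 or ∞/∞ form), then apply L'Hôpital's rule:
  lim(x→0) 3·√x·ln(x) = 0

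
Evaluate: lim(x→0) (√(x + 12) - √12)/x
This is a standard limit.

Factor or rationalize the expression:
  lim(x→0) (√(x + 12) - √12)/x = sqrt(3)/12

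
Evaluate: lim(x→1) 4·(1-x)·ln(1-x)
This is a 0·∞ indeterminate form.

Rewrite 0·∞ as a quotient (0/0 or ∞/∞ form), then apply L'Hôpital's rule:
  lim(x→1) 4·(1-x)·ln(1-x) = 0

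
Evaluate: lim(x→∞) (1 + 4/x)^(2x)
This is an exponential indeterminate form.

For exponential indeterminate forms, take the natural log:
  Let L = lim(x→∞) (1 + 4/x)^(2x)
  Then ln(L) = lim(x→∞) [exponent × ln(base)]
  Evaluate using L'Hôpital or standard limits, then exponentiate.
  L = e^(8)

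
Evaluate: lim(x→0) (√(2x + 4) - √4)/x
This is a standard limit.

Factor or rationalize the expression:
  lim(x→0) (√(2x + 4) - √4)/x = 1/2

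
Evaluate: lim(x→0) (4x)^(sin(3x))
This is an exponential indeterminate form.

For exponential indeterminate forms, take the natural log:
  Let L = lim(x→0) (4x)^(sin(3x))
  Then ln(L) = lim(x→0) [exponent × ln(base)]
  Evaluate using L'Hôpital or standard limits, then exponentiate.
  L = 1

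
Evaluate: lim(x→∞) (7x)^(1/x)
This is an exponential indeterminate form.

For exponential indeterminate forms, take the natural log:
  Let L = lim(x→∞) (7x)^(1/x)
  Then ln(L) = lim(x→∞) [exponent × ln(base)]
  Evaluate using L'Hôpital or standard limits, then exponentiate.
  L = 1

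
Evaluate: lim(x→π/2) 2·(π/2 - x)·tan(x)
This is a 0·∞ indeterminate form.

Rewrite 0·∞ as a quotient (0/0 or ∞/∞ form), then apply L'Hôpital's rule:
  lim(x→π/2) 2·(π/2 - x)·tan(x) = 2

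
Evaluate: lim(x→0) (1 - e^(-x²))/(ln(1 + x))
This is a 0/0 indeterminate form.

Apply L'Hôpital's rule: differentiate numerator and denominator separately.
  f(x) = 1 - e^(-x^2)   ⇒   f'(x) = 2·x·e^(-x^2)
  g(x) = ln(x + 1)   ⇒   g'(x) = 1/(x + 1)
  lim(x→0) f'(x)/g'(x) = lim(x→0) (2·x·e^(-x^2))/(1/(x + 1))
  = 0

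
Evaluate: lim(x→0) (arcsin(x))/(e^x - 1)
This is a 0/0 indeterminate form.

Apply L'Hôpital's rule: differentiate numerator and denominator separately.
  f(x) = asin(x)   ⇒   f'(x) = 1/sqrt(1 - x^2)
  g(x) = e^(x) - 1   ⇒   g'(x) = e^(x)
  lim(x→0) f'(x)/g'(x) = lim(x→0) (1/sqrt(1 - x^2))/(e^(x))
  = 1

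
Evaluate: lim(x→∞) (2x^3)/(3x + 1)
This is an ∞/∞ indeterminate form.

Apply L'Hôpital's rule: differentiate numerator and denominator separately.
  f(x) = 2·x^3   ⇒   f'(x) = 6·x^2
  g(x) = 3·x + 1   ⇒   g'(x) = 3
  lim(x→∞) f'(x)/g'(x) = lim(x→∞) (6·x^2)/(3)
  = ∞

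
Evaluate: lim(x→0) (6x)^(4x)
This is an exponential indeterminate form.

For exponential indeterminate forms, take the natural log:
  Let L = lim(x→0) (6x)^(4x)
  Then ln(L) = lim(x→0) [exponent × ln(base)]
  Evaluate using L'Hôpital or standard limits, then exponentiate.
  L = 1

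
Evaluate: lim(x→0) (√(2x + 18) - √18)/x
This is a standard limit.

Factor or rationalize the expression:
  lim(x→0) (√(2x + 18) - √18)/x = sqrt(2)/6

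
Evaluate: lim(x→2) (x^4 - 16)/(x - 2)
This is a standard limit.

Factor or rationalize the expression:
  lim(x→2) (x^4 - 16)/(x - 2) = 32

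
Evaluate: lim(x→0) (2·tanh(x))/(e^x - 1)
This is a 0/0 indeterminate form.

Apply L'Hôpital's rule: differentiate numerator and denominator separately.
  f(x) = 2·tanh(x)   ⇒   f'(x) = 2 - 2·tanh(x)^2
  g(x) = e^(x) - 1   ⇒   g'(x) = e^(x)
  lim(x→0) f'(x)/g'(x) = lim(x→0) (2 - 2·tanh(x)^2)/(e^(x))
  = 2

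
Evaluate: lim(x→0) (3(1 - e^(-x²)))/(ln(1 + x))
This is a 0/0 indeterminate form.

Apply L'Hôpital's rule: differentiate numerator and denominator separately.
  f(x) = 3 - 3·e^(-x^2)   ⇒   f'(x) = 6·x·e^(-x^2)
  g(x) = ln(x + 1)   ⇒   g'(x) = 1/(x + 1)
  lim(x→0) f'(x)/g'(x) = lim(x→0) (6·x·e^(-x^2))/(1/(x + 1))
  = 0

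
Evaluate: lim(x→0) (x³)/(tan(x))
This is a 0/0 indeterminate form.

Apply L'Hôpital's rule: differentiate numerator and denominator separately.
  f(x) = x^3   ⇒   f'(x) = 3·x^2
  g(x) = tan(x)   ⇒   g'(x) = tan(x)^2 + 1
  lim(x→0) f'(x)/g'(x) = lim(x→0) (3·x^2)/(tan(x)^2 + 1)
  = 0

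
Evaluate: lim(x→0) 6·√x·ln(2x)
This is a 0·∞ indeterminate form.

Rewrite 0·∞ as a quotient (0/0 or ∞/∞ form), then apply L'Hôpital's rule:
  lim(x→0) 6·√x·ln(2x) = 0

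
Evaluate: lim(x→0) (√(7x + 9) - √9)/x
This is a standard limit.

Factor or rationalize the expression:
  lim(x→0) (√(7x + 9) - √9)/x = 7/6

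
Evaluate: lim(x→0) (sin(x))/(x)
This is a 0/0 indeterminate form.

Apply L'Hôpital's rule: differentiate numerator and denominator separately.
  f(x) = sin(x)   ⇒   f'(x) = cos(x)
  g(x) = x   ⇒   g'(x) = 1
  lim(x→0) f'(x)/g'(x) = lim(x→0) (cos(x))/(1)
  = 1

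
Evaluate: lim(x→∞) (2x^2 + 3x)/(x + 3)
This is an ∞/∞ indeterminate form.

Apply L'Hôpital's rule: differentiate numerator and denominator separately.
  f(x) = 2·x^2 + 3·x   ⇒   f'(x) = 4·x + 3
  g(x) = x + 3   ⇒   g'(x) = 1
  lim(x→∞) f'(x)/g'(x) = lim(x→∞) (4·x + 3)/(1)
  = ∞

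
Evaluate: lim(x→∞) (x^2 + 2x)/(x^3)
This is an ∞/∞ indeterminate form.

Apply L'Hôpital's rule: differentiate numerator and denominator separately.
  f(x) = x^2 + 2·x   ⇒   f'(x) = 2·x + 2
  g(x) = x^3   ⇒   g'(x) = 3·x^2
  lim(x→∞) f'(x)/g'(x) = lim(x→∞) (2·x + 2)/(3·x^2)
  = 0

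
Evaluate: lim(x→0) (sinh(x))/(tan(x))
This is a 0/0 indeterminate form.

Apply L'Hôpital's rule: differentiate numerator and denominator separately.
  f(x) = sinh(x)   ⇒   f'(x) = cosh(x)
  g(x) = tan(x)   ⇒   g'(x) = tan(x)^2 + 1
  lim(x→0) f'(x)/g'(x) = lim(x→0) (cosh(x))/(tan(x)^2 + 1)
  = 1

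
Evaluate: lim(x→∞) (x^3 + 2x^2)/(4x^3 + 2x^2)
This is an ∞/∞ indeterminate form.

Apply L'Hôpital's rule: differentiate numerator and denominator separately.
  f(x) = x^3 + 2·x^2   ⇒   f'(x) = 3·x^2 + 4·x
  g(x) = 4·x^3 + 2·x^2   ⇒   g'(x) = 12·x^2 + 4·x
  lim(x→∞) f'(x)/g'(x) = lim(x→∞) (3·x^2 + 4·x)/(12·x^2 + 4·x)
  = 1/4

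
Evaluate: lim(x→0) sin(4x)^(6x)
This is an exponential indeterminate form.

For exponential indeterminate forms, take the natural log:
  Let L = lim(x→0) sin(4x)^(6x)
  Then ln(L) = lim(x→0) [exponent × ln(base)]
  Evaluate using L'Hôpital or standard limits, then exponentiate.
  L = 1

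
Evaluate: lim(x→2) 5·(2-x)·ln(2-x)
This is a 0·∞ indeterminate form.

Rewrite 0·∞ as a quotient (0/0 or ∞/∞ form), then apply L'Hôpital's rule:
  lim(x→2) 5·(2-x)·ln(2-x) = 0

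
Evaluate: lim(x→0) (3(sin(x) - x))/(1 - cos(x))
This is a 0/0 indeterminate form.

Apply L'Hôpital's rule: differentiate numerator and denominator separately.
  f(x) = -3·x + 3·sin(x)   ⇒   f'(x) = 3·cos(x) - 3
  g(x) = 1 - cos(x)   ⇒   g'(x) = sin(x)
  lim(x→0) f'(x)/g'(x) = lim(x→0) (3·cos(x) - 3)/(sin(x))
  = 0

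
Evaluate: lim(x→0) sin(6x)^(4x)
This is an exponential indeterminate form.

For exponential indeterminate forms, take the natural log:
  Let L = lim(x→0) sin(6x)^(4x)
  Then ln(L) = lim(x→0) [exponent × ln(base)]
  Evaluate using L'Hôpital or standard limits, then exponentiate.
  L = 1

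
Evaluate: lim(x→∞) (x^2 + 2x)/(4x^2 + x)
This is an ∞/∞ indeterminate form.

Apply L'Hôpital's rule: differentiate numerator and denominator separately.
  f(x) = x^2 + 2·x   ⇒   f'(x) = 2·x + 2
  g(x) = 4·x^2 + x   ⇒   g'(x) = 8·x + 1
  lim(x→∞) f'(x)/g'(x) = lim(x→∞) (2·x + 2)/(8·x + 1)
  = 1/4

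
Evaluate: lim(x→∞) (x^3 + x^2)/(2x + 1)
This is an ∞/∞ indeterminate form.

Apply L'Hôpital's rule: differentiate numerator and denominator separately.
  f(x) = x^3 + x^2   ⇒   f'(x) = 3·x^2 + 2·x
  g(x) = 2·x + 1   ⇒   g'(x) = 2
  lim(x→∞) f'(x)/g'(x) = lim(x→∞) (3·x^2 + 2·x)/(2)
  = ∞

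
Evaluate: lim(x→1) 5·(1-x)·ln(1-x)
This is a 0·∞ indeterminate form.

Rewrite 0·∞ as a quotient (0/0 or ∞/∞ form), then apply L'Hôpital's rule:
  lim(x→1) 5·(1-x)·ln(1-x) = 0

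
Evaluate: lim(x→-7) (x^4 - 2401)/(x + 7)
This is a standard limit.

Factor or rationalize the expression:
  lim(x→-7) (x^4 - 2401)/(x + 7) = -1372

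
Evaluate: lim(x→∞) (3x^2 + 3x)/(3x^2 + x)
This is an ∞/∞ indeterminate form.

Apply L'Hôpital's rule: differentiate numerator and denominator separately.
  f(x) = 3·x^2 + 3·x   ⇒   f'(x) = 6·x + 3
  g(x) = 3·x^2 + x   ⇒   g'(x) = 6·x + 1
  lim(x→∞) f'(x)/g'(x) = lim(x→∞) (6·x + 3)/(6·x + 1)
  = 1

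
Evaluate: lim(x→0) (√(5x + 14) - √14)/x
This is a standard limit.

Factor or rationalize the expression:
  lim(x→0) (√(5x + 14) - √14)/x = 5·sqrt(14)/28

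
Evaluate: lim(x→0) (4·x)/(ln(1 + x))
This is a 0/0 indeterminate form.

Apply L'Hôpital's rule: differentiate numerator and denominator separately.
  f(x) = 4·x   ⇒   f'(x) = 4
  g(x) = ln(x + 1)   ⇒   g'(x) = 1/(x + 1)
  lim(x→0) f'(x)/g'(x) = lim(x→0) (4)/(1/(x + 1))
  = 4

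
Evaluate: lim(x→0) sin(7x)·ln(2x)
This is a 0·∞ indeterminate form.

Rewrite 0·∞ as a quotient (0/0 or ∞/∞ form), then apply L'Hôpital's rule:
  lim(x→0) sin(7x)·ln(2x) = 0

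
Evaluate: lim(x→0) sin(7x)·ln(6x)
This is a 0·∞ indeterminate form.

Rewrite 0·∞ as a quotient (0/0 or ∞/∞ form), then apply L'Hôpital's rule:
  lim(x→0) sin(7x)·ln(6x) = 0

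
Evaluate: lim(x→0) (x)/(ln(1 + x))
This is a 0/0 indeterminate form.

Apply L'Hôpital's rule: differentiate numerator and denominator separately.
  f(x) = x   ⇒   f'(x) = 1
  g(x) = ln(x + 1)   ⇒   g'(x) = 1/(x + 1)
  lim(x→0) f'(x)/g'(x) = lim(x→0) (1)/(1/(x + 1))
  = 1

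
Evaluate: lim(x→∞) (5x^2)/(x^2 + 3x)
This is an ∞/∞ indeterminate form.

Apply L'Hôpital's rule: differentiate numerator and denominator separately.
  f(x) = 5·x^2   ⇒   f'(x) = 10·x
  g(x) = x^2 + 3·x   ⇒   g'(x) = 2·x + 3
  lim(x→∞) f'(x)/g'(x) = lim(x→∞) (10·x)/(2·x + 3)
  = 5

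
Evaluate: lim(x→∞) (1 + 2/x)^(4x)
This is an exponential indeterminate form.

For exponential indeterminate forms, take the natural log:
  Let L = lim(x→∞) (1 + 2/x)^(4x)
  Then ln(L) = lim(x→∞) [exponent × ln(base)]
  Evaluate using L'Hôpital or standard limits, then exponentiate.
  L = e^(8)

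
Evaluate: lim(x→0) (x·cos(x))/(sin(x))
This is a 0/0 indeterminate form.

Apply L'Hôpital's rule: differentiate numerator and denominator separately.
  f(x) = x·cos(x)   ⇒   f'(x) = -x·sin(x) + cos(x)
  g(x) = sin(x)   ⇒   g'(x) = cos(x)
  lim(x→0) f'(x)/g'(x) = lim(x→0) (-x·sin(x) + cos(x))/(cos(x))
  = 1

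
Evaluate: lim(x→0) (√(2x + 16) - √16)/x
This is a standard limit.

Factor or rationalize the expression:
  lim(x→0) (√(2x + 16) - √16)/x = 1/4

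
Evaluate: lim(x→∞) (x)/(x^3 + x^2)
This is an ∞/∞ indeterminate form.

Apply L'Hôpital's rule: differentiate numerator and denominator separately.
  f(x) = x   ⇒   f'(x) = 1
  g(x) = x^3 + x^2   ⇒   g'(x) = 3·x^2 + 2·x
  lim(x→∞) f'(x)/g'(x) = lim(x→∞) (1)/(3·x^2 + 2·x)
  = 0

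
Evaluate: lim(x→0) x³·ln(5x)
This is a 0·∞ indeterminate form.

Rewrite 0·∞ as a quotient (0/0 or ∞/∞ form), then apply L'Hôpital's rule:
  lim(x→0) x³·ln(5x) = 0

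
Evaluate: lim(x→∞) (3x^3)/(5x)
This is an ∞/∞ indeterminate form.

Apply L'Hôpital's rule: differentiate numerator and denominator separately.
  f(x) = 3·x^3   ⇒   f'(x) = 9·x^2
  g(x) = 5·x   ⇒   g'(x) = 5
  lim(x→∞) f'(x)/g'(x) = lim(x→∞) (9·x^2)/(5)
  = ∞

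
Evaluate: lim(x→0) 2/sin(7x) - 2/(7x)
This is an ∞-∞ indeterminate form.

Combine fractions or rationalize to convert ∞-∞ to 0/0 form:
  lim(x→0) 2/sin(7x) - 2/(7x) = 0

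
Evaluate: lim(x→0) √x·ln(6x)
This is a 0·∞ indeterminate form.

Rewrite 0·∞ as a quotient (0/0 or ∞/∞ form), then apply L'Hôpital's rule:
  lim(x→0) √x·ln(6x) = 0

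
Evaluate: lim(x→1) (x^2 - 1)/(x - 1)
This is a standard limit.

Factor or rationalize the expression:
  lim(x→1) (x^2 - 1)/(x - 1) = 2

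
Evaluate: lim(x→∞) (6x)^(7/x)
This is an exponential indeterminate form.

For exponential indeterminate forms, take the natural log:
  Let L = lim(x→∞) (6x)^(7/x)
  Then ln(L) = lim(x→∞) [exponent × ln(base)]
  Evaluate using L'Hôpital or standard limits, then exponentiate.
  L = 1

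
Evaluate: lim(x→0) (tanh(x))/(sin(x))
This is a 0/0 indeterminate form.

Apply L'Hôpital's rule: differentiate numerator and denominator separately.
  f(x) = tanh(x)   ⇒   f'(x) = 1 - tanh(x)^2
  g(x) = sin(x)   ⇒   g'(x) = cos(x)
  lim(x→0) f'(x)/g'(x) = lim(x→0) (1 - tanh(x)^2)/(cos(x))
  = 1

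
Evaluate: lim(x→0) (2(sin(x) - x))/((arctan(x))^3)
This is a 0/0 indeterminate form.

Apply L'Hôpital's rule: differentiate numerator and denominator separately.
  f(x) = -2·x + 2·sin(x)   ⇒   f'(x) = 2·cos(x) - 2
  g(x) = atan(x)^3   ⇒   g'(x) = 3·atan(x)^2/(x^2 + 1)
  lim(x→0) f'(x)/g'(x) = lim(x→0) (2·cos(x) - 2)/(3·atan(x)^2/(x^2 + 1))
  = -1/3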